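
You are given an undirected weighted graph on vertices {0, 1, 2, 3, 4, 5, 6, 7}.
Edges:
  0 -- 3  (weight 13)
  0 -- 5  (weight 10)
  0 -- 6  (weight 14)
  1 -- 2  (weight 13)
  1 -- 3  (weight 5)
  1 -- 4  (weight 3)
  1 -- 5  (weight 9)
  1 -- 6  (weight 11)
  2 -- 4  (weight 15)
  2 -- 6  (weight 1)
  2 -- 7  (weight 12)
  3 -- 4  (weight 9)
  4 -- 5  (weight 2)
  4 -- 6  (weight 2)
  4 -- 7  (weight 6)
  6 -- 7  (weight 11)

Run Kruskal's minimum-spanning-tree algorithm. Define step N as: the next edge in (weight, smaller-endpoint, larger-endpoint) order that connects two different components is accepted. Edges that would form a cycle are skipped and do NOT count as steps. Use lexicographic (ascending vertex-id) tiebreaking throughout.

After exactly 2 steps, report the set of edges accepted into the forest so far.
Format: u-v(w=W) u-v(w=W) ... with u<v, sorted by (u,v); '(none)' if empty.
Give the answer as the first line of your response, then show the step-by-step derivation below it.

2-6(w=1) 4-5(w=2)

step 1: add edge 2-6 (w=1); MST = {2-6(w=1)}
step 2: add edge 4-5 (w=2); MST = {2-6(w=1) 4-5(w=2)}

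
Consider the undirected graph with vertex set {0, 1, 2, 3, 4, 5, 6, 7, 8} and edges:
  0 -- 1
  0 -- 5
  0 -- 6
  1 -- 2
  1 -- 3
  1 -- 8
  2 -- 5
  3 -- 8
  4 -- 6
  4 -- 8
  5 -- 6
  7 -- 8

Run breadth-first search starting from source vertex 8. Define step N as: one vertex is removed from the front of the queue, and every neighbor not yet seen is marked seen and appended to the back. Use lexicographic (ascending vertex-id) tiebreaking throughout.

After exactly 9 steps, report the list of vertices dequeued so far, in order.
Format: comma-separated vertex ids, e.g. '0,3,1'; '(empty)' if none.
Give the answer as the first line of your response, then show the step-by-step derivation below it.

8,1,3,4,7,0,2,6,5

step 1: dequeue 8; queue=[1,3,4,7]; order=8
step 2: dequeue 1; queue=[3,4,7,0,2]; order=8,1
step 3: dequeue 3; queue=[4,7,0,2]; order=8,1,3
step 4: dequeue 4; queue=[7,0,2,6]; order=8,1,3,4
step 5: dequeue 7; queue=[0,2,6]; order=8,1,3,4,7
step 6: dequeue 0; queue=[2,6,5]; order=8,1,3,4,7,0
step 7: dequeue 2; queue=[6,5]; order=8,1,3,4,7,0,2
step 8: dequeue 6; queue=[5]; order=8,1,3,4,7,0,2,6
step 9: dequeue 5; queue=[(empty)]; order=8,1,3,4,7,0,2,6,5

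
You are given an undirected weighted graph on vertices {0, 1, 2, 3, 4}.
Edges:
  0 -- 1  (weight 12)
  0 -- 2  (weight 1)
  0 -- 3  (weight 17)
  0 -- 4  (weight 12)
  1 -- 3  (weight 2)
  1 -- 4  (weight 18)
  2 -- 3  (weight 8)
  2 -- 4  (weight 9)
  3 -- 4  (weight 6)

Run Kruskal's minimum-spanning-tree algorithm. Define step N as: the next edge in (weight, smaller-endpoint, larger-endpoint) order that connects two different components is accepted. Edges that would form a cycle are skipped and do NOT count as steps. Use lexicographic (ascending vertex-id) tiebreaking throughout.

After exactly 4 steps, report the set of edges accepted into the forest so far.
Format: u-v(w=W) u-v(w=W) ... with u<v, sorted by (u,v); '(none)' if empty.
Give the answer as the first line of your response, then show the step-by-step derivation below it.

0-2(w=1) 1-3(w=2) 2-3(w=8) 3-4(w=6)

step 1: add edge 0-2 (w=1); MST = {0-2(w=1)}
step 2: add edge 1-3 (w=2); MST = {0-2(w=1) 1-3(w=2)}
step 3: add edge 3-4 (w=6); MST = {0-2(w=1) 1-3(w=2) 3-4(w=6)}
step 4: add edge 2-3 (w=8); MST = {0-2(w=1) 1-3(w=2) 2-3(w=8) 3-4(w=6)}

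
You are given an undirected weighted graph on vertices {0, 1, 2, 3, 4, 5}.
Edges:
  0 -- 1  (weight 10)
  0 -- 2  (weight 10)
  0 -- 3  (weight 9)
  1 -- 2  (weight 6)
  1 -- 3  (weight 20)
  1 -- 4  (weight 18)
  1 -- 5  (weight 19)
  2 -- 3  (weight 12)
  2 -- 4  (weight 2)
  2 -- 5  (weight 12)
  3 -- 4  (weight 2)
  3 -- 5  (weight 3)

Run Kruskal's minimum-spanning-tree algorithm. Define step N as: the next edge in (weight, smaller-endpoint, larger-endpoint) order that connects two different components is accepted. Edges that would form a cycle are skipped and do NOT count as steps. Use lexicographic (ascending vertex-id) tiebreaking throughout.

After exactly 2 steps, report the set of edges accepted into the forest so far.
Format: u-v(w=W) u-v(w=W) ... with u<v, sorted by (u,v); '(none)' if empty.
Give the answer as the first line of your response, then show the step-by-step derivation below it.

2-4(w=2) 3-4(w=2)

step 1: add edge 2-4 (w=2); MST = {2-4(w=2)}
step 2: add edge 3-4 (w=2); MST = {2-4(w=2) 3-4(w=2)}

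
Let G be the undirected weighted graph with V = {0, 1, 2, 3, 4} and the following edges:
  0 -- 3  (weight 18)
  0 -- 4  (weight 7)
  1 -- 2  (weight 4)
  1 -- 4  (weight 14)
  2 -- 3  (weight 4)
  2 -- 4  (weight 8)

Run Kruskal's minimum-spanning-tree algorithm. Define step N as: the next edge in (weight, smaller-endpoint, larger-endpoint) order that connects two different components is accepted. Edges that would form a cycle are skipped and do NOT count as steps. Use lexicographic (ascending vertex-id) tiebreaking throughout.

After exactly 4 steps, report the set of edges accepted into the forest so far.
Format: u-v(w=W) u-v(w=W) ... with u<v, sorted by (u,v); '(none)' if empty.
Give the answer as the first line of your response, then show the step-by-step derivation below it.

0-4(w=7) 1-2(w=4) 2-3(w=4) 2-4(w=8)

step 1: add edge 1-2 (w=4); MST = {1-2(w=4)}
step 2: add edge 2-3 (w=4); MST = {1-2(w=4) 2-3(w=4)}
step 3: add edge 0-4 (w=7); MST = {0-4(w=7) 1-2(w=4) 2-3(w=4)}
step 4: add edge 2-4 (w=8); MST = {0-4(w=7) 1-2(w=4) 2-3(w=4) 2-4(w=8)}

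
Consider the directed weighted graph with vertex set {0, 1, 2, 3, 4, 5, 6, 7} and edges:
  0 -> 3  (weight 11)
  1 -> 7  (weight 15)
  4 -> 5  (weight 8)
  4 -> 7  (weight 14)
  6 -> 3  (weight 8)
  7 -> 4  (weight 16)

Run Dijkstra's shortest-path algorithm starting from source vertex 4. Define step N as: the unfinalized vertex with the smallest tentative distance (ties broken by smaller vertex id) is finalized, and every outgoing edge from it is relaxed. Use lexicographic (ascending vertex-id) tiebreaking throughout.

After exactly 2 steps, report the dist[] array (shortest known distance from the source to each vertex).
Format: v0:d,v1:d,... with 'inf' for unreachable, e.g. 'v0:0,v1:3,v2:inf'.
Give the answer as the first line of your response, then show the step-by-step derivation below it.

v0:inf,v1:inf,v2:inf,v3:inf,v4:0,v5:8,v6:inf,v7:14

step 1: dist = v0:inf,v1:inf,v2:inf,v3:inf,v4:0,v5:8,v6:inf,v7:14
step 2: dist = v0:inf,v1:inf,v2:inf,v3:inf,v4:0,v5:8,v6:inf,v7:14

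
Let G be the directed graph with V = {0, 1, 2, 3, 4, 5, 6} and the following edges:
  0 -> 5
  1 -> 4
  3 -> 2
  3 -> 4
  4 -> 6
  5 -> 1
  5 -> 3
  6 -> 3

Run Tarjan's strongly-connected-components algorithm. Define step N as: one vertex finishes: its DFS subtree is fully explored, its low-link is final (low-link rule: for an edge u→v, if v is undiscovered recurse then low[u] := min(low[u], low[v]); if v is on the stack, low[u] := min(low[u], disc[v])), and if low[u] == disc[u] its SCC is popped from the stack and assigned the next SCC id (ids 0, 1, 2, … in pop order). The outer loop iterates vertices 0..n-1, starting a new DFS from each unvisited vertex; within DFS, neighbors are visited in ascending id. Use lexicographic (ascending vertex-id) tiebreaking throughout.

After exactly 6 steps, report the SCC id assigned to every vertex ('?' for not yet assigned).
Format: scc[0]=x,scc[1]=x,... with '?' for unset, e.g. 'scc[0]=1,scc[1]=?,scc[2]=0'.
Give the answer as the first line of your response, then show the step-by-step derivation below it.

scc[0]=?,scc[1]=2,scc[2]=0,scc[3]=1,scc[4]=1,scc[5]=3,scc[6]=1

step 1: low=(low[0]=0,low[1]=2,low[2]=6,low[3]=5,low[4]=3,low[5]=1,low[6]=4); scc=(scc[0]=?,scc[1]=?,scc[2]=0,scc[3]=?,scc[4]=?,scc[5]=?,scc[6]=?)
step 2: low=(low[0]=0,low[1]=2,low[2]=6,low[3]=3,low[4]=3,low[5]=1,low[6]=4); scc=(scc[0]=?,scc[1]=?,scc[2]=0,scc[3]=?,scc[4]=?,scc[5]=?,scc[6]=?)
step 3: low=(low[0]=0,low[1]=2,low[2]=6,low[3]=3,low[4]=3,low[5]=1,low[6]=3); scc=(scc[0]=?,scc[1]=?,scc[2]=0,scc[3]=?,scc[4]=?,scc[5]=?,scc[6]=?)
step 4: low=(low[0]=0,low[1]=2,low[2]=6,low[3]=3,low[4]=3,low[5]=1,low[6]=3); scc=(scc[0]=?,scc[1]=?,scc[2]=0,scc[3]=1,scc[4]=1,scc[5]=?,scc[6]=1)
step 5: low=(low[0]=0,low[1]=2,low[2]=6,low[3]=3,low[4]=3,low[5]=1,low[6]=3); scc=(scc[0]=?,scc[1]=2,scc[2]=0,scc[3]=1,scc[4]=1,scc[5]=?,scc[6]=1)
step 6: low=(low[0]=0,low[1]=2,low[2]=6,low[3]=3,low[4]=3,low[5]=1,low[6]=3); scc=(scc[0]=?,scc[1]=2,scc[2]=0,scc[3]=1,scc[4]=1,scc[5]=3,scc[6]=1)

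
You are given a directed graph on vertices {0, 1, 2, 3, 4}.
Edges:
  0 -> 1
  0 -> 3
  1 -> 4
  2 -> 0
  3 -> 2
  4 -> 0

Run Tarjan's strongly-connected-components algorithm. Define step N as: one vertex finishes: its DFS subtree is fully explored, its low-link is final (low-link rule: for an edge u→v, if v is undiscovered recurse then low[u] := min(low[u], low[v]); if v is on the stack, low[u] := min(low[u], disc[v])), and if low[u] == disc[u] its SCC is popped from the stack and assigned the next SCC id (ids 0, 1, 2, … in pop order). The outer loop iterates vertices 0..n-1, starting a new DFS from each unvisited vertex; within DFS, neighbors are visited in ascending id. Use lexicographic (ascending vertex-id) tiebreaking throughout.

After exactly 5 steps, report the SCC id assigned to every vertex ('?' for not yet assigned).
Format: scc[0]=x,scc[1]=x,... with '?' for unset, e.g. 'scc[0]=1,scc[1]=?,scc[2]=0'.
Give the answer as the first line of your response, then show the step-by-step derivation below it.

scc[0]=0,scc[1]=0,scc[2]=0,scc[3]=0,scc[4]=0

step 1: low=(low[0]=0,low[1]=1,low[2]=?,low[3]=?,low[4]=0); scc=(scc[0]=?,scc[1]=?,scc[2]=?,scc[3]=?,scc[4]=?)
step 2: low=(low[0]=0,low[1]=0,low[2]=?,low[3]=?,low[4]=0); scc=(scc[0]=?,scc[1]=?,scc[2]=?,scc[3]=?,scc[4]=?)
step 3: low=(low[0]=0,low[1]=0,low[2]=0,low[3]=3,low[4]=0); scc=(scc[0]=?,scc[1]=?,scc[2]=?,scc[3]=?,scc[4]=?)
step 4: low=(low[0]=0,low[1]=0,low[2]=0,low[3]=0,low[4]=0); scc=(scc[0]=?,scc[1]=?,scc[2]=?,scc[3]=?,scc[4]=?)
step 5: low=(low[0]=0,low[1]=0,low[2]=0,low[3]=0,low[4]=0); scc=(scc[0]=0,scc[1]=0,scc[2]=0,scc[3]=0,scc[4]=0)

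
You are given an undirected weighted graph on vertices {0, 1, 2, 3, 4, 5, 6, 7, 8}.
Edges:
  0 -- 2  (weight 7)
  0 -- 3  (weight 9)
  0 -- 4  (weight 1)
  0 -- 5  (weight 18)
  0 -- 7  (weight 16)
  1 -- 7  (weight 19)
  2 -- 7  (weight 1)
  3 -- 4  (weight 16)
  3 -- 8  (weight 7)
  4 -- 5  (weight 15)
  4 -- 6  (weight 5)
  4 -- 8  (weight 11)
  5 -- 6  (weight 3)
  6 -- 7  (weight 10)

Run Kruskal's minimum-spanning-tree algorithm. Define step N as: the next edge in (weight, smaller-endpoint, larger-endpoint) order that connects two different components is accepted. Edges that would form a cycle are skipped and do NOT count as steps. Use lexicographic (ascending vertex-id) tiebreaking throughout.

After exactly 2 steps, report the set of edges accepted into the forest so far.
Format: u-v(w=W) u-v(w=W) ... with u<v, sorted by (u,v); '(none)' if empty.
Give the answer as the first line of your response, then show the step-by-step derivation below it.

0-4(w=1) 2-7(w=1)

step 1: add edge 0-4 (w=1); MST = {0-4(w=1)}
step 2: add edge 2-7 (w=1); MST = {0-4(w=1) 2-7(w=1)}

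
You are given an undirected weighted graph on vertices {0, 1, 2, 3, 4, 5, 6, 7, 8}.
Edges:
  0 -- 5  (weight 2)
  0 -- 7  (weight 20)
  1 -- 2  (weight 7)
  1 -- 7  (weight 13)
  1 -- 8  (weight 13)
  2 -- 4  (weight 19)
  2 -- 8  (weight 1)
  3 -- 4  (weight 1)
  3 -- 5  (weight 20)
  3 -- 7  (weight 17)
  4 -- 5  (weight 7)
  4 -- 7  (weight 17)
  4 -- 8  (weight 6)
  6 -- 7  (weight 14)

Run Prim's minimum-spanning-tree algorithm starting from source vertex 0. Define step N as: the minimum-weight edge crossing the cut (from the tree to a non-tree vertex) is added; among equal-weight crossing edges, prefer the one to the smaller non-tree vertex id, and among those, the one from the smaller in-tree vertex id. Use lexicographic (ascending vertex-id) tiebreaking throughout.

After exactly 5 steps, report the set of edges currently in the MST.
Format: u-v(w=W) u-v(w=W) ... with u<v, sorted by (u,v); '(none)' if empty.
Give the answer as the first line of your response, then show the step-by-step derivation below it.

0-5(w=2) 2-8(w=1) 3-4(w=1) 4-5(w=7) 4-8(w=6)

step 1: add edge 0-5 (w=2); MST = {0-5(w=2)}
step 2: add edge 4-5 (w=7); MST = {0-5(w=2) 4-5(w=7)}
step 3: add edge 3-4 (w=1); MST = {0-5(w=2) 3-4(w=1) 4-5(w=7)}
step 4: add edge 4-8 (w=6); MST = {0-5(w=2) 3-4(w=1) 4-5(w=7) 4-8(w=6)}
step 5: add edge 2-8 (w=1); MST = {0-5(w=2) 2-8(w=1) 3-4(w=1) 4-5(w=7) 4-8(w=6)}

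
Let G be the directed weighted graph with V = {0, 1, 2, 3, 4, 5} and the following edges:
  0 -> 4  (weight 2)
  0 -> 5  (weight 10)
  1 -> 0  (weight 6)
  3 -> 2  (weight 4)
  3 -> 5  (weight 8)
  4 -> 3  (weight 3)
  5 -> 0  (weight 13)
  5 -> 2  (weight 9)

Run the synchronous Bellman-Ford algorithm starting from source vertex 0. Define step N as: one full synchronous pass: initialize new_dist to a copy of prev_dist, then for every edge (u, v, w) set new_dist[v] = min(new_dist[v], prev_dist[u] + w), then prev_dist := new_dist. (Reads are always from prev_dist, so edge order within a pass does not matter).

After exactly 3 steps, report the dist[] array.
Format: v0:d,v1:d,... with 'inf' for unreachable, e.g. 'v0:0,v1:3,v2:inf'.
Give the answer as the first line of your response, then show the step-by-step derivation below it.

v0:0,v1:inf,v2:9,v3:5,v4:2,v5:10

step 1: dist = v0:0,v1:inf,v2:inf,v3:inf,v4:2,v5:10
step 2: dist = v0:0,v1:inf,v2:19,v3:5,v4:2,v5:10
step 3: dist = v0:0,v1:inf,v2:9,v3:5,v4:2,v5:10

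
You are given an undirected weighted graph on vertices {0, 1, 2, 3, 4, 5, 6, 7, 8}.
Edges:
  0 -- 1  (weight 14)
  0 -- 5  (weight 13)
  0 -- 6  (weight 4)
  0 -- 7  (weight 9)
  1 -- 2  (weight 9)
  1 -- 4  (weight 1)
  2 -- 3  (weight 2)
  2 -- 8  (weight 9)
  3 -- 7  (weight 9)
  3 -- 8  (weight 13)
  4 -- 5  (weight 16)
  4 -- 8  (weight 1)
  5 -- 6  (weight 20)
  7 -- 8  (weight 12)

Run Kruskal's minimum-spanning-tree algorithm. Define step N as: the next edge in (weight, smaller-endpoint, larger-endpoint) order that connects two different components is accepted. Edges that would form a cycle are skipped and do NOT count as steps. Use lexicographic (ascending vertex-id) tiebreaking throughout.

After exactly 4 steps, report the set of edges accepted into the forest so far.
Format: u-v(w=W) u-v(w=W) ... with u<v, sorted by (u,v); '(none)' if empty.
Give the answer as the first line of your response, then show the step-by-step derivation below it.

0-6(w=4) 1-4(w=1) 2-3(w=2) 4-8(w=1)

step 1: add edge 1-4 (w=1); MST = {1-4(w=1)}
step 2: add edge 4-8 (w=1); MST = {1-4(w=1) 4-8(w=1)}
step 3: add edge 2-3 (w=2); MST = {1-4(w=1) 2-3(w=2) 4-8(w=1)}
step 4: add edge 0-6 (w=4); MST = {0-6(w=4) 1-4(w=1) 2-3(w=2) 4-8(w=1)}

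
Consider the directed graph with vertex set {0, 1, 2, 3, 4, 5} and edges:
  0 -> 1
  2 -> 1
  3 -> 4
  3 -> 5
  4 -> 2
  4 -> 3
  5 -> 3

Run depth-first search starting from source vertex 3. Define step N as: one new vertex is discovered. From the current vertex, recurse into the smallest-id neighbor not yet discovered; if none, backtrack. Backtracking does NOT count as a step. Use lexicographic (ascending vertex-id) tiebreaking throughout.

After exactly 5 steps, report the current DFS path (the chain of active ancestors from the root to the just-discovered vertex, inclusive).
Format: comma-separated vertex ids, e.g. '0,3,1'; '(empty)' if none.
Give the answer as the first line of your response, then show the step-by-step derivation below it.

3,5

step 1: discover 3; path=3; order=3
step 2: discover 4; path=3>4; order=3,4
step 3: discover 2; path=3>4>2; order=3,4,2
step 4: discover 1; path=3>4>2>1; order=3,4,2,1
step 5: discover 5; path=3>5; order=3,4,2,1,5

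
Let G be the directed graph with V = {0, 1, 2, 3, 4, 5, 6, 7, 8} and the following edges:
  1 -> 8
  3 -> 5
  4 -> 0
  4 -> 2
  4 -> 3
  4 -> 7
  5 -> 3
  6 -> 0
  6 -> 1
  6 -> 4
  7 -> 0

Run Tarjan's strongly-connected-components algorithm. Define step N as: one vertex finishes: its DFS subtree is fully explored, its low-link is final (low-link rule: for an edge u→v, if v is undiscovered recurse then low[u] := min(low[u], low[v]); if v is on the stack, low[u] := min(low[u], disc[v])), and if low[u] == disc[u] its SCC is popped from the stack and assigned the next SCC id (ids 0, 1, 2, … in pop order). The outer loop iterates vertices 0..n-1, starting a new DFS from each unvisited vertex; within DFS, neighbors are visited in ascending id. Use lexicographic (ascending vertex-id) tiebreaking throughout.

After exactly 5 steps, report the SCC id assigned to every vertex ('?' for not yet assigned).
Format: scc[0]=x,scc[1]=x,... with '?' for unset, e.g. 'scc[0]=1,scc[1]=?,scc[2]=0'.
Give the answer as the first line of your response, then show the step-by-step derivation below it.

scc[0]=0,scc[1]=2,scc[2]=3,scc[3]=?,scc[4]=?,scc[5]=?,scc[6]=?,scc[7]=?,scc[8]=1

step 1: low=(low[0]=0,low[1]=?,low[2]=?,low[3]=?,low[4]=?,low[5]=?,low[6]=?,low[7]=?,low[8]=?); scc=(scc[0]=0,scc[1]=?,scc[2]=?,scc[3]=?,scc[4]=?,scc[5]=?,scc[6]=?,scc[7]=?,scc[8]=?)
step 2: low=(low[0]=0,low[1]=1,low[2]=?,low[3]=?,low[4]=?,low[5]=?,low[6]=?,low[7]=?,low[8]=2); scc=(scc[0]=0,scc[1]=?,scc[2]=?,scc[3]=?,scc[4]=?,scc[5]=?,scc[6]=?,scc[7]=?,scc[8]=1)
step 3: low=(low[0]=0,low[1]=1,low[2]=?,low[3]=?,low[4]=?,low[5]=?,low[6]=?,low[7]=?,low[8]=2); scc=(scc[0]=0,scc[1]=2,scc[2]=?,scc[3]=?,scc[4]=?,scc[5]=?,scc[6]=?,scc[7]=?,scc[8]=1)
step 4: low=(low[0]=0,low[1]=1,low[2]=3,low[3]=?,low[4]=?,low[5]=?,low[6]=?,low[7]=?,low[8]=2); scc=(scc[0]=0,scc[1]=2,scc[2]=3,scc[3]=?,scc[4]=?,scc[5]=?,scc[6]=?,scc[7]=?,scc[8]=1)
step 5: low=(low[0]=0,low[1]=1,low[2]=3,low[3]=4,low[4]=?,low[5]=4,low[6]=?,low[7]=?,low[8]=2); scc=(scc[0]=0,scc[1]=2,scc[2]=3,scc[3]=?,scc[4]=?,scc[5]=?,scc[6]=?,scc[7]=?,scc[8]=1)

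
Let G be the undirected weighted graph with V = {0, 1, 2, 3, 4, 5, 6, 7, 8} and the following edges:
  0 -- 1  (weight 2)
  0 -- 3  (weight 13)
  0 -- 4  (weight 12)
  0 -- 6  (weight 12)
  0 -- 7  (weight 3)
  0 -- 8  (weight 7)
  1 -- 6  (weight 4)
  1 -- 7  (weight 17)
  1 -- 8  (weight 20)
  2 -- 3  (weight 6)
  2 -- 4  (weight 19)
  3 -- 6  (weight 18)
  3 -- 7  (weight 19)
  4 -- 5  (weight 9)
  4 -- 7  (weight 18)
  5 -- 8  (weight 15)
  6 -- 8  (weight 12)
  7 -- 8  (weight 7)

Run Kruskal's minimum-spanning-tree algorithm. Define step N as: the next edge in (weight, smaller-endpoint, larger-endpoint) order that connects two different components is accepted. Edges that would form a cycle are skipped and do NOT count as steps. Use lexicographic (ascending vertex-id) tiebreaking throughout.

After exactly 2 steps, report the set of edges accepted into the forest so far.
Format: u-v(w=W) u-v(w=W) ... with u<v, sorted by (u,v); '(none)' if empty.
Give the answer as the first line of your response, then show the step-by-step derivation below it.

0-1(w=2) 0-7(w=3)

step 1: add edge 0-1 (w=2); MST = {0-1(w=2)}
step 2: add edge 0-7 (w=3); MST = {0-1(w=2) 0-7(w=3)}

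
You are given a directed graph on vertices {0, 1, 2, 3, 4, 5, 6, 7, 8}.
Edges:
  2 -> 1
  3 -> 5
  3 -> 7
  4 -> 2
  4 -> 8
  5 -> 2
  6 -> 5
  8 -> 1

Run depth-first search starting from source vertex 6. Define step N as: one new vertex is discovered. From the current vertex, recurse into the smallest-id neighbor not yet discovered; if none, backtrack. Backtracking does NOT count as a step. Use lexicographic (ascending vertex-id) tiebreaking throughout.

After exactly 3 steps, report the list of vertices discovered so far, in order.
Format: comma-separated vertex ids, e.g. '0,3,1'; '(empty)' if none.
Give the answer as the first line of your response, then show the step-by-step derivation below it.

6,5,2

step 1: discover 6; path=6; order=6
step 2: discover 5; path=6>5; order=6,5
step 3: discover 2; path=6>5>2; order=6,5,2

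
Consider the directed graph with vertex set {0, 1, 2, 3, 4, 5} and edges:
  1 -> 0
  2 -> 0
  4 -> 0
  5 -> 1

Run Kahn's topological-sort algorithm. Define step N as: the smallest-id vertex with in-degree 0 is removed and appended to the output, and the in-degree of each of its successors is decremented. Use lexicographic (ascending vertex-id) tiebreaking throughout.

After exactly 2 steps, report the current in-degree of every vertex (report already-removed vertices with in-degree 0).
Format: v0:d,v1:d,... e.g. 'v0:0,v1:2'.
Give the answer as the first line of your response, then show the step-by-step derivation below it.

v0:2,v1:1,v2:0,v3:0,v4:0,v5:0

step 1: output 2; order=[2]; indeg=(2,1,0,0,0,0)
step 2: output 3; order=[2,3]; indeg=(2,1,0,0,0,0)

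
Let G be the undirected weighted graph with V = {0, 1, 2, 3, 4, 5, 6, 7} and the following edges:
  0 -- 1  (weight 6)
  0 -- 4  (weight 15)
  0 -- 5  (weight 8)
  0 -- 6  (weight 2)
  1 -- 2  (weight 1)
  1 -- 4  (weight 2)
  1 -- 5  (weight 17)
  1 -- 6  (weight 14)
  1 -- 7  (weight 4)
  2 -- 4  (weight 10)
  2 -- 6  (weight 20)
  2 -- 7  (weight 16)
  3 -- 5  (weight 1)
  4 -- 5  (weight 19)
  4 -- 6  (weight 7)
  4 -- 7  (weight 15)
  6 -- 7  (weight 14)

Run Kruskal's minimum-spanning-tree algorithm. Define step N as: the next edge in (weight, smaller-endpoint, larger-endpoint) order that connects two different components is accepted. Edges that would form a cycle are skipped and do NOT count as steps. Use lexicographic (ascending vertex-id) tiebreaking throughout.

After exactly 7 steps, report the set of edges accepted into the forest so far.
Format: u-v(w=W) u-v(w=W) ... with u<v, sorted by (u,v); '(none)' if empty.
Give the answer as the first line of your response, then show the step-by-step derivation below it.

0-1(w=6) 0-5(w=8) 0-6(w=2) 1-2(w=1) 1-4(w=2) 1-7(w=4) 3-5(w=1)

step 1: add edge 1-2 (w=1); MST = {1-2(w=1)}
step 2: add edge 3-5 (w=1); MST = {1-2(w=1) 3-5(w=1)}
step 3: add edge 0-6 (w=2); MST = {0-6(w=2) 1-2(w=1) 3-5(w=1)}
step 4: add edge 1-4 (w=2); MST = {0-6(w=2) 1-2(w=1) 1-4(w=2) 3-5(w=1)}
step 5: add edge 1-7 (w=4); MST = {0-6(w=2) 1-2(w=1) 1-4(w=2) 1-7(w=4) 3-5(w=1)}
step 6: add edge 0-1 (w=6); MST = {0-1(w=6) 0-6(w=2) 1-2(w=1) 1-4(w=2) 1-7(w=4) 3-5(w=1)}
step 7: add edge 0-5 (w=8); MST = {0-1(w=6) 0-5(w=8) 0-6(w=2) 1-2(w=1) 1-4(w=2) 1-7(w=4) 3-5(w=1)}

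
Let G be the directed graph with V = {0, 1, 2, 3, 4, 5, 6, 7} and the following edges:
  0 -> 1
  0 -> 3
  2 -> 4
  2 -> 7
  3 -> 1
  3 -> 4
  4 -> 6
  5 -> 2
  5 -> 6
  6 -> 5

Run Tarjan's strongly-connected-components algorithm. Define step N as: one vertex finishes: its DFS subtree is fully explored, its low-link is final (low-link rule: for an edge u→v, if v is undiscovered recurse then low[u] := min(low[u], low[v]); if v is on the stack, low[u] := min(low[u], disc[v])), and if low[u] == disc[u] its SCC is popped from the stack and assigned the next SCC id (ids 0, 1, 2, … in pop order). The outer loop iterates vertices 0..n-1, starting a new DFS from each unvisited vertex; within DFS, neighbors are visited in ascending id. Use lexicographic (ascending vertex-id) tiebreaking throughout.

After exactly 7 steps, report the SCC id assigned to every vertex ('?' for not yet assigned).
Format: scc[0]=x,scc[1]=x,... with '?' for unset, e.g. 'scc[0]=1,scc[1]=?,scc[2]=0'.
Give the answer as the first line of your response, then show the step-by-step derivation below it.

scc[0]=?,scc[1]=0,scc[2]=2,scc[3]=3,scc[4]=2,scc[5]=2,scc[6]=2,scc[7]=1

step 1: low=(low[0]=0,low[1]=1,low[2]=?,low[3]=?,low[4]=?,low[5]=?,low[6]=?,low[7]=?); scc=(scc[0]=?,scc[1]=0,scc[2]=?,scc[3]=?,scc[4]=?,scc[5]=?,scc[6]=?,scc[7]=?)
step 2: low=(low[0]=0,low[1]=1,low[2]=3,low[3]=2,low[4]=3,low[5]=5,low[6]=4,low[7]=7); scc=(scc[0]=?,scc[1]=0,scc[2]=?,scc[3]=?,scc[4]=?,scc[5]=?,scc[6]=?,scc[7]=1)
step 3: low=(low[0]=0,low[1]=1,low[2]=3,low[3]=2,low[4]=3,low[5]=5,low[6]=4,low[7]=7); scc=(scc[0]=?,scc[1]=0,scc[2]=?,scc[3]=?,scc[4]=?,scc[5]=?,scc[6]=?,scc[7]=1)
step 4: low=(low[0]=0,low[1]=1,low[2]=3,low[3]=2,low[4]=3,low[5]=3,low[6]=4,low[7]=7); scc=(scc[0]=?,scc[1]=0,scc[2]=?,scc[3]=?,scc[4]=?,scc[5]=?,scc[6]=?,scc[7]=1)
step 5: low=(low[0]=0,low[1]=1,low[2]=3,low[3]=2,low[4]=3,low[5]=3,low[6]=3,low[7]=7); scc=(scc[0]=?,scc[1]=0,scc[2]=?,scc[3]=?,scc[4]=?,scc[5]=?,scc[6]=?,scc[7]=1)
step 6: low=(low[0]=0,low[1]=1,low[2]=3,low[3]=2,low[4]=3,low[5]=3,low[6]=3,low[7]=7); scc=(scc[0]=?,scc[1]=0,scc[2]=2,scc[3]=?,scc[4]=2,scc[5]=2,scc[6]=2,scc[7]=1)
step 7: low=(low[0]=0,low[1]=1,low[2]=3,low[3]=2,low[4]=3,low[5]=3,low[6]=3,low[7]=7); scc=(scc[0]=?,scc[1]=0,scc[2]=2,scc[3]=3,scc[4]=2,scc[5]=2,scc[6]=2,scc[7]=1)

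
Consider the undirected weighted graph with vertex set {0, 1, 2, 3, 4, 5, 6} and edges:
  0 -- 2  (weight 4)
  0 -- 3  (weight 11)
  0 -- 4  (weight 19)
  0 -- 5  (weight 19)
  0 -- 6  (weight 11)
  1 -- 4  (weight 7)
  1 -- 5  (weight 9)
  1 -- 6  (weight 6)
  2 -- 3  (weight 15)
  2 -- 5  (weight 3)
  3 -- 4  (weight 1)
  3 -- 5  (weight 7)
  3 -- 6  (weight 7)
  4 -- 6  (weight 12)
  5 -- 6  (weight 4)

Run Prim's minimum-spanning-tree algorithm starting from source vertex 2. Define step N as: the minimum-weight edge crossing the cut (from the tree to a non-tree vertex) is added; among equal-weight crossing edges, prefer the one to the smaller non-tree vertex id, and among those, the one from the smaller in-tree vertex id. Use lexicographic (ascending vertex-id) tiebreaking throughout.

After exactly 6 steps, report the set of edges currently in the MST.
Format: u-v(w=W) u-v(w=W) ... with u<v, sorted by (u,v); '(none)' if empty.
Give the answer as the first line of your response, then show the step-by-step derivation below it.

0-2(w=4) 1-6(w=6) 2-5(w=3) 3-4(w=1) 3-5(w=7) 5-6(w=4)

step 1: add edge 2-5 (w=3); MST = {2-5(w=3)}
step 2: add edge 0-2 (w=4); MST = {0-2(w=4) 2-5(w=3)}
step 3: add edge 5-6 (w=4); MST = {0-2(w=4) 2-5(w=3) 5-6(w=4)}
step 4: add edge 1-6 (w=6); MST = {0-2(w=4) 1-6(w=6) 2-5(w=3) 5-6(w=4)}
step 5: add edge 3-5 (w=7); MST = {0-2(w=4) 1-6(w=6) 2-5(w=3) 3-5(w=7) 5-6(w=4)}
step 6: add edge 3-4 (w=1); MST = {0-2(w=4) 1-6(w=6) 2-5(w=3) 3-4(w=1) 3-5(w=7) 5-6(w=4)}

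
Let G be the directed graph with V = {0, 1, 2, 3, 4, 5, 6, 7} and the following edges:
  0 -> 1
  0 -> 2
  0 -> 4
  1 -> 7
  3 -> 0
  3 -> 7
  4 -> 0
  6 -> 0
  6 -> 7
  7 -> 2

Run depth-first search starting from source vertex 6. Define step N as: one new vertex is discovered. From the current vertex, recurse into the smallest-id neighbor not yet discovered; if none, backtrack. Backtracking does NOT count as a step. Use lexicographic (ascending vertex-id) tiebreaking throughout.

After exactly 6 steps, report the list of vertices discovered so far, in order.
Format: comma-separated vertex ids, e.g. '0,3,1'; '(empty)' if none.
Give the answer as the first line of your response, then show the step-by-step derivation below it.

6,0,1,7,2,4

step 1: discover 6; path=6; order=6
step 2: discover 0; path=6>0; order=6,0
step 3: discover 1; path=6>0>1; order=6,0,1
step 4: discover 7; path=6>0>1>7; order=6,0,1,7
step 5: discover 2; path=6>0>1>7>2; order=6,0,1,7,2
step 6: discover 4; path=6>0>4; order=6,0,1,7,2,4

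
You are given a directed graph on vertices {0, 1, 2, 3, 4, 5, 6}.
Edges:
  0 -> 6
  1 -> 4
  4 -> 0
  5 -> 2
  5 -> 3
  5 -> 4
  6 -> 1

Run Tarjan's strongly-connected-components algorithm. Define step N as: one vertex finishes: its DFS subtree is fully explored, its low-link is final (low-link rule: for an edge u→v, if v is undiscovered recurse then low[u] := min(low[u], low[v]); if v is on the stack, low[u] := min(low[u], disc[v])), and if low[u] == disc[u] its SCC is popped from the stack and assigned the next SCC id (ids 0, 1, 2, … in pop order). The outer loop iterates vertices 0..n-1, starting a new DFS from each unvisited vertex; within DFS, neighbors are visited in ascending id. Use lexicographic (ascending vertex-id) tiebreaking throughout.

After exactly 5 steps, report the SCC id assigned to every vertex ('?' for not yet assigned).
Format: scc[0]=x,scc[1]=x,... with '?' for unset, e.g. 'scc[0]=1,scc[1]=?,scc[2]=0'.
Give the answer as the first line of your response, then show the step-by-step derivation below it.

scc[0]=0,scc[1]=0,scc[2]=1,scc[3]=?,scc[4]=0,scc[5]=?,scc[6]=0

step 1: low=(low[0]=0,low[1]=2,low[2]=?,low[3]=?,low[4]=0,low[5]=?,low[6]=1); scc=(scc[0]=?,scc[1]=?,scc[2]=?,scc[3]=?,scc[4]=?,scc[5]=?,scc[6]=?)
step 2: low=(low[0]=0,low[1]=0,low[2]=?,low[3]=?,low[4]=0,low[5]=?,low[6]=1); scc=(scc[0]=?,scc[1]=?,scc[2]=?,scc[3]=?,scc[4]=?,scc[5]=?,scc[6]=?)
step 3: low=(low[0]=0,low[1]=0,low[2]=?,low[3]=?,low[4]=0,low[5]=?,low[6]=0); scc=(scc[0]=?,scc[1]=?,scc[2]=?,scc[3]=?,scc[4]=?,scc[5]=?,scc[6]=?)
step 4: low=(low[0]=0,low[1]=0,low[2]=?,low[3]=?,low[4]=0,low[5]=?,low[6]=0); scc=(scc[0]=0,scc[1]=0,scc[2]=?,scc[3]=?,scc[4]=0,scc[5]=?,scc[6]=0)
step 5: low=(low[0]=0,low[1]=0,low[2]=4,low[3]=?,low[4]=0,low[5]=?,low[6]=0); scc=(scc[0]=0,scc[1]=0,scc[2]=1,scc[3]=?,scc[4]=0,scc[5]=?,scc[6]=0)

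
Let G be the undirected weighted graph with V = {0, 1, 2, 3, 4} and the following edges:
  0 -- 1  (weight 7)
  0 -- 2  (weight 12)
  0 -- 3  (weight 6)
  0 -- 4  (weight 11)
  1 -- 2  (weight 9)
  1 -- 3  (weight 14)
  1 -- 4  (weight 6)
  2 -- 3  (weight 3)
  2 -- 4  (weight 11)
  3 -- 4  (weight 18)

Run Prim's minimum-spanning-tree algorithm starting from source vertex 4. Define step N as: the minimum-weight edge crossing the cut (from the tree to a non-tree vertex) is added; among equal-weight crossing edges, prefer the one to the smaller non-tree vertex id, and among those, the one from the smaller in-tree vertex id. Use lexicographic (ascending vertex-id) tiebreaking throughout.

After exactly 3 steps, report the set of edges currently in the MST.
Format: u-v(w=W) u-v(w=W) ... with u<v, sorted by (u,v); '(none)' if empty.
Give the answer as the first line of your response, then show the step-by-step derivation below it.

0-1(w=7) 0-3(w=6) 1-4(w=6)

step 1: add edge 1-4 (w=6); MST = {1-4(w=6)}
step 2: add edge 0-1 (w=7); MST = {0-1(w=7) 1-4(w=6)}
step 3: add edge 0-3 (w=6); MST = {0-1(w=7) 0-3(w=6) 1-4(w=6)}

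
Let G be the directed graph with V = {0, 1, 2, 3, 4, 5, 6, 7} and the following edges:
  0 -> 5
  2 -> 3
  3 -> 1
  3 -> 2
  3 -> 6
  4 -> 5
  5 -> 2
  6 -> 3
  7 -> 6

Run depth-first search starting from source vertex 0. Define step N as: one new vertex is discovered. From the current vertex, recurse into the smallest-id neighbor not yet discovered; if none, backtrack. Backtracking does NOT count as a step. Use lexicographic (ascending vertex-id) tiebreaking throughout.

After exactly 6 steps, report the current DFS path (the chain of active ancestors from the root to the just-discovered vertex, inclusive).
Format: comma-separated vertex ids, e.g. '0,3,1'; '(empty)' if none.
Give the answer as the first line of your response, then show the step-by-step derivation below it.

0,5,2,3,6

step 1: discover 0; path=0; order=0
step 2: discover 5; path=0>5; order=0,5
step 3: discover 2; path=0>5>2; order=0,5,2
step 4: discover 3; path=0>5>2>3; order=0,5,2,3
step 5: discover 1; path=0>5>2>3>1; order=0,5,2,3,1
step 6: discover 6; path=0>5>2>3>6; order=0,5,2,3,1,6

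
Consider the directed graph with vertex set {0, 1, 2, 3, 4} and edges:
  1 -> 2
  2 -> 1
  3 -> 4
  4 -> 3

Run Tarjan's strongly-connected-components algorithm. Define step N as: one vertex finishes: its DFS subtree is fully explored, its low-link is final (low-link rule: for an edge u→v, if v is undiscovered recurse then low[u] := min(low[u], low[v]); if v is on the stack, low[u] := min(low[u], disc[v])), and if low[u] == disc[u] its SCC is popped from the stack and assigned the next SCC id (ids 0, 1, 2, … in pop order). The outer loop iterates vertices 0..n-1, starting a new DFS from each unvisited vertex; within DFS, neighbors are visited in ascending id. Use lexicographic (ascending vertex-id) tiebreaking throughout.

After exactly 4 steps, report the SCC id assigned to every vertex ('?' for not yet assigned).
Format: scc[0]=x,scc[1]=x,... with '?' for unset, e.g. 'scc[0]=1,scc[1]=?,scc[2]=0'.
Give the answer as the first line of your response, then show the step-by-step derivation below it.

scc[0]=0,scc[1]=1,scc[2]=1,scc[3]=?,scc[4]=?

step 1: low=(low[0]=0,low[1]=?,low[2]=?,low[3]=?,low[4]=?); scc=(scc[0]=0,scc[1]=?,scc[2]=?,scc[3]=?,scc[4]=?)
step 2: low=(low[0]=0,low[1]=1,low[2]=1,low[3]=?,low[4]=?); scc=(scc[0]=0,scc[1]=?,scc[2]=?,scc[3]=?,scc[4]=?)
step 3: low=(low[0]=0,low[1]=1,low[2]=1,low[3]=?,low[4]=?); scc=(scc[0]=0,scc[1]=1,scc[2]=1,scc[3]=?,scc[4]=?)
step 4: low=(low[0]=0,low[1]=1,low[2]=1,low[3]=3,low[4]=3); scc=(scc[0]=0,scc[1]=1,scc[2]=1,scc[3]=?,scc[4]=?)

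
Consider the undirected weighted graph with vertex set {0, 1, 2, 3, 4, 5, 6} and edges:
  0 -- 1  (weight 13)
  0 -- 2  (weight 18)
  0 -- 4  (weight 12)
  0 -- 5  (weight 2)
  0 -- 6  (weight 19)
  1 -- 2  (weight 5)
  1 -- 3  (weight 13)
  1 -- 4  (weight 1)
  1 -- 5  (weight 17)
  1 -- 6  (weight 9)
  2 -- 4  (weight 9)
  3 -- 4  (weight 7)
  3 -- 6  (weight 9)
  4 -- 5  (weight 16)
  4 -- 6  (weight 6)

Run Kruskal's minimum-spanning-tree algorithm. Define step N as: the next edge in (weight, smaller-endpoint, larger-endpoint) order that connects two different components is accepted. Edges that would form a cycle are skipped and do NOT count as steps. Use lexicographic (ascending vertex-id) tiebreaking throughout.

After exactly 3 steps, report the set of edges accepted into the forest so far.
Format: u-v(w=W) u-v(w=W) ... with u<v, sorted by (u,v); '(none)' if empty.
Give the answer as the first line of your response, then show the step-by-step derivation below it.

0-5(w=2) 1-2(w=5) 1-4(w=1)

step 1: add edge 1-4 (w=1); MST = {1-4(w=1)}
step 2: add edge 0-5 (w=2); MST = {0-5(w=2) 1-4(w=1)}
step 3: add edge 1-2 (w=5); MST = {0-5(w=2) 1-2(w=5) 1-4(w=1)}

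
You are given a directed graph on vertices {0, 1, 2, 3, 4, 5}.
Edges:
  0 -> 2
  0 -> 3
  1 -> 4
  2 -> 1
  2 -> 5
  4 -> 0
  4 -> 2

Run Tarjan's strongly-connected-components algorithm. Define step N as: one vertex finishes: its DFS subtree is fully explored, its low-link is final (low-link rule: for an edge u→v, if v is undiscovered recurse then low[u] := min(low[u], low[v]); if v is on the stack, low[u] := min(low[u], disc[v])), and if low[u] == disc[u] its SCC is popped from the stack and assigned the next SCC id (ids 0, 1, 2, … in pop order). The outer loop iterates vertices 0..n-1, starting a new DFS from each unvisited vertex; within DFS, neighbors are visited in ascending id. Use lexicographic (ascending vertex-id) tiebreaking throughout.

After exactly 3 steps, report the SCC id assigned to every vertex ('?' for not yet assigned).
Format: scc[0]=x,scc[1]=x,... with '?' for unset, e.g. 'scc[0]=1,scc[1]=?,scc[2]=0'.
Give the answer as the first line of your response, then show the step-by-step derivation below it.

scc[0]=?,scc[1]=?,scc[2]=?,scc[3]=?,scc[4]=?,scc[5]=0

step 1: low=(low[0]=0,low[1]=2,low[2]=1,low[3]=?,low[4]=0,low[5]=?); scc=(scc[0]=?,scc[1]=?,scc[2]=?,scc[3]=?,scc[4]=?,scc[5]=?)
step 2: low=(low[0]=0,low[1]=0,low[2]=1,low[3]=?,low[4]=0,low[5]=?); scc=(scc[0]=?,scc[1]=?,scc[2]=?,scc[3]=?,scc[4]=?,scc[5]=?)
step 3: low=(low[0]=0,low[1]=0,low[2]=0,low[3]=?,low[4]=0,low[5]=4); scc=(scc[0]=?,scc[1]=?,scc[2]=?,scc[3]=?,scc[4]=?,scc[5]=0)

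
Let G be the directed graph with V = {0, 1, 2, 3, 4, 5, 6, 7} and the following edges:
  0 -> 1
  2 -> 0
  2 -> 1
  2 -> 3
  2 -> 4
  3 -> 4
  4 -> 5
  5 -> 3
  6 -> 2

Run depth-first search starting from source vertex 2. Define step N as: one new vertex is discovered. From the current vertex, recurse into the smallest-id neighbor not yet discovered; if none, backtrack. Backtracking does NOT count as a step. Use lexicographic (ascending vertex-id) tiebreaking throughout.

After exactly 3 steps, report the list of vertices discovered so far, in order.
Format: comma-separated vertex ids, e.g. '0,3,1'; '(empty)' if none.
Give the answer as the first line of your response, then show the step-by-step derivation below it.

2,0,1

step 1: discover 2; path=2; order=2
step 2: discover 0; path=2>0; order=2,0
step 3: discover 1; path=2>0>1; order=2,0,1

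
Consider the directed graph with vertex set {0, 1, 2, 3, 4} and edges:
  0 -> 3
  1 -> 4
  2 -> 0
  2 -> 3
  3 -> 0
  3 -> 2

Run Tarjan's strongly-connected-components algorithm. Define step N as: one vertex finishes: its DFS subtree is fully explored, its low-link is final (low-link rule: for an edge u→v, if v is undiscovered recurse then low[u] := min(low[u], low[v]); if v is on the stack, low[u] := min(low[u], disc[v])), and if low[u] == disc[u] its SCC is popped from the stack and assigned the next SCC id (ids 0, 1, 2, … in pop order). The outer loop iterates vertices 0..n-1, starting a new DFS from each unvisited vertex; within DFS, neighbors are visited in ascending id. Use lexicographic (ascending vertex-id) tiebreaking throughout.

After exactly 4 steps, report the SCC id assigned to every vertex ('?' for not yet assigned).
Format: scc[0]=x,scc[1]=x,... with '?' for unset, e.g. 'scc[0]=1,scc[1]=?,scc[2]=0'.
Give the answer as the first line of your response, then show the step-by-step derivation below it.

scc[0]=0,scc[1]=?,scc[2]=0,scc[3]=0,scc[4]=1

step 1: low=(low[0]=0,low[1]=?,low[2]=0,low[3]=0,low[4]=?); scc=(scc[0]=?,scc[1]=?,scc[2]=?,scc[3]=?,scc[4]=?)
step 2: low=(low[0]=0,low[1]=?,low[2]=0,low[3]=0,low[4]=?); scc=(scc[0]=?,scc[1]=?,scc[2]=?,scc[3]=?,scc[4]=?)
step 3: low=(low[0]=0,low[1]=?,low[2]=0,low[3]=0,low[4]=?); scc=(scc[0]=0,scc[1]=?,scc[2]=0,scc[3]=0,scc[4]=?)
step 4: low=(low[0]=0,low[1]=3,low[2]=0,low[3]=0,low[4]=4); scc=(scc[0]=0,scc[1]=?,scc[2]=0,scc[3]=0,scc[4]=1)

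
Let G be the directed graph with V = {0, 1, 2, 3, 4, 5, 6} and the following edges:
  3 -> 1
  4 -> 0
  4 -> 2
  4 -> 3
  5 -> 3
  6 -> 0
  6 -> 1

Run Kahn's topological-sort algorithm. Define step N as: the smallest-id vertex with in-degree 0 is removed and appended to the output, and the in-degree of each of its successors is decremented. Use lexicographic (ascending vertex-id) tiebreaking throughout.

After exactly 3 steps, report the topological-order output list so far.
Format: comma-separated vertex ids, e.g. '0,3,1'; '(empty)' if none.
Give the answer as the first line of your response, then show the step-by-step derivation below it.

4,2,5

step 1: output 4; order=[4]; indeg=(1,2,0,1,0,0,0)
step 2: output 2; order=[4,2]; indeg=(1,2,0,1,0,0,0)
step 3: output 5; order=[4,2,5]; indeg=(1,2,0,0,0,0,0)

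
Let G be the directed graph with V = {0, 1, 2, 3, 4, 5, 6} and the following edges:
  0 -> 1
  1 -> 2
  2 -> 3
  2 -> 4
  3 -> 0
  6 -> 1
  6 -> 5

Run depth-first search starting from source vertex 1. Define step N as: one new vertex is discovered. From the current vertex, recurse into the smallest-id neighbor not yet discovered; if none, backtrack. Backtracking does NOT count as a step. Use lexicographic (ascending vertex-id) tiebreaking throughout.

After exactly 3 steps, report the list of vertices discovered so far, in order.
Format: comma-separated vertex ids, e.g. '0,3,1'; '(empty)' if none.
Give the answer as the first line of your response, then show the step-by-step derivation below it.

1,2,3

step 1: discover 1; path=1; order=1
step 2: discover 2; path=1>2; order=1,2
step 3: discover 3; path=1>2>3; order=1,2,3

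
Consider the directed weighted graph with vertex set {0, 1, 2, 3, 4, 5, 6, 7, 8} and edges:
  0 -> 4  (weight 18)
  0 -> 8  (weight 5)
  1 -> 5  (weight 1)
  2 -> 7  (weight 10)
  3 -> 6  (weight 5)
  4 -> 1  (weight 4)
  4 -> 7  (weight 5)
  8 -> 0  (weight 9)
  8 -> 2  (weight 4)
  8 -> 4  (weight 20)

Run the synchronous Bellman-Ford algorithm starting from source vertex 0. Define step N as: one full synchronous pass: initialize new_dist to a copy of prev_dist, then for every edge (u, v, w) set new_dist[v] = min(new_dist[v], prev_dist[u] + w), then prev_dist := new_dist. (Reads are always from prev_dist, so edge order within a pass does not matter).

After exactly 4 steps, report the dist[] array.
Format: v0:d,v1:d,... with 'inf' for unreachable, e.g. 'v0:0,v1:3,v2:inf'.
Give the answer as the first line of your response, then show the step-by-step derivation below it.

v0:0,v1:22,v2:9,v3:inf,v4:18,v5:23,v6:inf,v7:19,v8:5

step 1: dist = v0:0,v1:inf,v2:inf,v3:inf,v4:18,v5:inf,v6:inf,v7:inf,v8:5
step 2: dist = v0:0,v1:22,v2:9,v3:inf,v4:18,v5:inf,v6:inf,v7:23,v8:5
step 3: dist = v0:0,v1:22,v2:9,v3:inf,v4:18,v5:23,v6:inf,v7:19,v8:5
step 4: dist = v0:0,v1:22,v2:9,v3:inf,v4:18,v5:23,v6:inf,v7:19,v8:5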